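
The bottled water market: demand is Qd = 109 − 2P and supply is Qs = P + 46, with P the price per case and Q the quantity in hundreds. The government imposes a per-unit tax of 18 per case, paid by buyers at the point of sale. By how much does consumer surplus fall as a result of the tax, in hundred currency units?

Consumer surplus falls by 366 hundred.

Without the tax, 109 − 2P = P + 46 gives 3P = 63, so P* = 21 and Q* = 67.
With the tax collected from buyers, demand (in seller-price terms) shifts: Qd = 109 − 2(P + 18).
Solving gives Q = 55 with buyers paying 27 and producers receiving 9 (the 18 wedge).
ΔCS is the trapezoid between Q = 55 and Q = 67 of height 6: ½ · (67 + 55) · 6 = 366.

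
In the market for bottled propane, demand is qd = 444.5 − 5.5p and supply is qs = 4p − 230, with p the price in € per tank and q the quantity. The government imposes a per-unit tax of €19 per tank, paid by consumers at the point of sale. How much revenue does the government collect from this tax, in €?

Without the tax, 444.5 − 5.5p = 4p − 230 gives 9.5p = 674.5, so p* = €71 and q* = 54.
With the tax collected from consumers, demand (in seller-price terms) shifts: qd = 444.5 − 5.5(p + 19).
New equilibrium: consumers pay €79, sellers receive €60, q = 10. (Wedge: pb − ps = 19.)
Revenue = t · Q = 19 · 10 = €190.

Tax revenue = €190.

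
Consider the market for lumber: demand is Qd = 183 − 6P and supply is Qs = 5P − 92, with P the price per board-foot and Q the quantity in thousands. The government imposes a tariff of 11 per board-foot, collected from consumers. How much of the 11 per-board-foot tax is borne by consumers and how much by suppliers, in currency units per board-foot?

Consumers bear 5 per board-foot; suppliers bear 6 per board-foot.

Before the tax: set 183 − 6P = 5P − 92 → P* = 25, Q* = 33.
With the tax collected from consumers, demand (in seller-price terms) shifts: Qd = 183 − 6(P + 11).
Solving gives Q = 3 with consumers paying 30 and suppliers receiving 19 (the 11 wedge).
Burden on consumers: 5; on suppliers: 6. (They sum to 11.)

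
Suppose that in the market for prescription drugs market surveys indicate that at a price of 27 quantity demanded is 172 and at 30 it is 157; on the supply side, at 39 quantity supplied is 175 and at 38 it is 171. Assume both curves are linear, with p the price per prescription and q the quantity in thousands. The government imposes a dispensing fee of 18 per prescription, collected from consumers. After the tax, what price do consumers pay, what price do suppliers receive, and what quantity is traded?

Demand slope: (157 − 172)/(30 − 27) = -5, so qd = 307 − 5p.
Supply slope: (171 − 175)/(38 − 39) = 4, so qs = 4p + 19.
Without the tax, 307 − 5p = 4p + 19 gives 9p = 288, so p* = 32 and q* = 147.
With the tax collected from consumers, demand (in seller-price terms) shifts: qd = 307 − 5(p + 18).
New equilibrium: consumers pay 40, suppliers receive 22, q = 107. (Wedge: pb − ps = 18.)

Consumers pay 40; suppliers receive 22; quantity = 107.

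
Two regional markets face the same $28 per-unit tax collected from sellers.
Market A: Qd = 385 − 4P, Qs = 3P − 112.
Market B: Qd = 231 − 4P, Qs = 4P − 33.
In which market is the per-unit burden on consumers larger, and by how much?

Market B, by $2.

Market A: pre-tax P* = $71, Q* = 101; post-tax Q = 53; per-unit burden on consumers = $12.
Market B: pre-tax P* = $33, Q* = 99; post-tax Q = 43; per-unit burden on consumers = $14.
Difference: $12 vs $14 → market B is larger by $2.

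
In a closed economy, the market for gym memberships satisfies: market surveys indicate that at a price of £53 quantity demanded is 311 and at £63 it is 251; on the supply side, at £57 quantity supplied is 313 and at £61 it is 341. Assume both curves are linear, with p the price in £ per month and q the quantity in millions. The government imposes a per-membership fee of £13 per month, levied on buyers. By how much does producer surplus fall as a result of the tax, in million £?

Demand slope: (251 − 311)/(63 − 53) = -6, so qd = 629 − 6p.
Supply slope: (341 − 313)/(61 − 57) = 7, so qs = 7p − 86.
Before the tax: set 629 − 6p = 7p − 86 → p* = £55, q* = 299.
With the tax collected from buyers, demand (in seller-price terms) shifts: qd = 629 − 6(p + 13).
Solving gives q = 257 with buyers paying £62 and producers receiving £49 (the £13 wedge).
ΔPS is the trapezoid between Q = 257 and Q = 299 of height £6: ½ · (299 + 257) · 6 = £1668.

Producer surplus falls by £1668 million.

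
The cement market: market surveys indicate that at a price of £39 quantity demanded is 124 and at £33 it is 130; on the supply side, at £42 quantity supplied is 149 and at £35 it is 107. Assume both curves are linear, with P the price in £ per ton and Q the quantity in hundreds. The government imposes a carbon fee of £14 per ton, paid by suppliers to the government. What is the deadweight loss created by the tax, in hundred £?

Demand slope: (130 − 124)/(33 − 39) = -1, so Qd = 163 − P.
Supply slope: (107 − 149)/(35 − 42) = 6, so Qs = 6P − 103.
Before the tax: set 163 − P = 6P − 103 → P* = £38, Q* = 125.
With the tax collected from suppliers, supply shifts: Qs = 6(P − 14) − 103.
Solving gives Q = 113 with consumers paying £50 and suppliers receiving £36 (the £14 wedge).
Quantity falls by |ΔQ| = |125 − 113| = 12.
DWL = ½ · t · |ΔQ| = ½ · 14 · 12 = £84.

Deadweight loss = £84 hundred.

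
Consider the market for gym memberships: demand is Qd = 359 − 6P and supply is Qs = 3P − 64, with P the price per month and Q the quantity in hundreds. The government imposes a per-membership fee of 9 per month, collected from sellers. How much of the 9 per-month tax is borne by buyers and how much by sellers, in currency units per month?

Buyers bear 3 per month; sellers bear 6 per month.

Without the tax, 359 − 6P = 3P − 64 gives 9P = 423, so P* = 47 and Q* = 77.
With the tax collected from sellers, supply shifts: Qs = 3(P − 9) − 64.
Solving gives Q = 59 with buyers paying 50 and sellers receiving 41 (the 9 wedge).
Burden on buyers: 3; on sellers: 6. (They sum to 9.)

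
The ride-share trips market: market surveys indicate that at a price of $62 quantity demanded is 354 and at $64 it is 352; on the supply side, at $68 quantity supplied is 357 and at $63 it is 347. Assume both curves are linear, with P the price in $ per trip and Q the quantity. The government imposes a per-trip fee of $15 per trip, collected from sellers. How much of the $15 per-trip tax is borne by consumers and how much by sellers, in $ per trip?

Consumers bear $10 per trip; sellers bear $5 per trip.

Demand slope: (352 − 354)/(64 − 62) = -1, so Qd = 416 − P.
Supply slope: (347 − 357)/(63 − 68) = 2, so Qs = 2P + 221.
Without the tax, 416 − P = 2P + 221 gives 3P = 195, so P* = $65 and Q* = 351.
With the tax collected from sellers, supply shifts: Qs = 2(P − 15) + 221.
New equilibrium: consumers pay $75, sellers receive $60, Q = 341. (Wedge: Pb − Ps = 15.)
Burden on consumers: $10; on sellers: $5. (They sum to $15.)
The less price-elastic side of the market bears the larger share of a per-unit tax.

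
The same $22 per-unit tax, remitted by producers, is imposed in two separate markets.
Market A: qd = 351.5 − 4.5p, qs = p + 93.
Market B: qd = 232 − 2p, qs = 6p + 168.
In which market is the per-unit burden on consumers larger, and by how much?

Market B, by $12.5.

Market A: pre-tax p* = $47, q* = 140; post-tax q = 122; per-unit burden on consumers = $4.
Market B: pre-tax p* = $8, q* = 216; post-tax q = 183; per-unit burden on consumers = $16.5.
Difference: $4 vs $16.5 → market B is larger by $12.5.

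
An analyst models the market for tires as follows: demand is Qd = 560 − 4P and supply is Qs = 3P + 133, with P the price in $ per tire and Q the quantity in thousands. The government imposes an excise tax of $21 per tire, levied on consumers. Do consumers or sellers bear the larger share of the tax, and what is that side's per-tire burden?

Sellers bear the larger share: $12 per tire.

Before the tax: set 560 − 4P = 3P + 133 → P* = $61, Q* = 316.
With the tax collected from consumers, demand (in seller-price terms) shifts: Qd = 560 − 4(P + 21).
New equilibrium: consumers pay $70, sellers receive $49, Q = 280. (Wedge: Pb − Ps = 21.)
Per-tire burden: consumers $9, sellers $12.
Sellers take the larger share because supply is less price-elastic here (demand slope 4 vs supply slope 3).
The less price-elastic side of the market bears the larger share of a per-unit tax.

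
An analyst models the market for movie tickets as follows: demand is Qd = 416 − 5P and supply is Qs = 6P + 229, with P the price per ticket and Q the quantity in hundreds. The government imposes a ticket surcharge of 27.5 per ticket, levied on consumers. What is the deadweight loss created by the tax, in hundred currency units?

Without the tax, 416 − 5P = 6P + 229 gives 11P = 187, so P* = 17 and Q* = 331.
With the tax collected from consumers, demand (in seller-price terms) shifts: Qd = 416 − 5(P + 27.5).
New equilibrium: consumers pay 32, producers receive 4.5, Q = 256. (Wedge: Pb − Ps = 27.5.)
Quantity falls by |ΔQ| = |331 − 256| = 75.
DWL = ½ · t · |ΔQ| = ½ · 27.5 · 75 = 1031.25.

Deadweight loss = 1031.25 hundred.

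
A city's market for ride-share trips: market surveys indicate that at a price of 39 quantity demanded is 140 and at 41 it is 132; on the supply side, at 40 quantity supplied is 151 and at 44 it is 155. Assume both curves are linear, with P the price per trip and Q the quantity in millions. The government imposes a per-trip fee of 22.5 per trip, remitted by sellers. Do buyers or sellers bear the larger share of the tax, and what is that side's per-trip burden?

Demand slope: (132 − 140)/(41 − 39) = -4, so Qd = 296 − 4P.
Supply slope: (155 − 151)/(44 − 40) = 1, so Qs = P + 111.
Before the tax: set 296 − 4P = P + 111 → P* = 37, Q* = 148.
With the tax collected from sellers, supply shifts: Qs = (P − 22.5) + 111.
Solving gives Q = 130 with buyers paying 41.5 and sellers receiving 19 (the 22.5 wedge).
Per-trip burden: buyers 4.5, sellers 18.
Sellers take the larger share because supply is less price-elastic here (demand slope 4 vs supply slope 1).

Sellers bear the larger share: 18 per trip.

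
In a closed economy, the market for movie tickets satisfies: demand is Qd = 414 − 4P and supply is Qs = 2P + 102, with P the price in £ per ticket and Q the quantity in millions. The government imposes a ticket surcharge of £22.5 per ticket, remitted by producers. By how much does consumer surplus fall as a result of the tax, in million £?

Consumer surplus falls by £1432.5 million.

Without the tax, 414 − 4P = 2P + 102 gives 6P = 312, so P* = £52 and Q* = 206.
With the tax collected from producers, supply shifts: Qs = 2(P − 22.5) + 102.
Solving gives Q = 176 with consumers paying £59.5 and producers receiving £37 (the £22.5 wedge).
ΔCS is the trapezoid between Q = 176 and Q = 206 of height £7.5: ½ · (206 + 176) · 7.5 = £1432.5.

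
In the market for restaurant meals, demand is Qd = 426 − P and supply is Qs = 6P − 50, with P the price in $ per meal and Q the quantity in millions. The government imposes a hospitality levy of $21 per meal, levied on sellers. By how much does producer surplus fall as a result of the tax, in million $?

Producer surplus falls by $1047 million.

Before the tax: set 426 − P = 6P − 50 → P* = $68, Q* = 358.
With the tax collected from sellers, supply shifts: Qs = 6(P − 21) − 50.
New equilibrium: buyers pay $86, sellers receive $65, Q = 340. (Wedge: Pb − Ps = 21.)
ΔPS is the trapezoid between Q = 340 and Q = 358 of height $3: ½ · (358 + 340) · 3 = $1047.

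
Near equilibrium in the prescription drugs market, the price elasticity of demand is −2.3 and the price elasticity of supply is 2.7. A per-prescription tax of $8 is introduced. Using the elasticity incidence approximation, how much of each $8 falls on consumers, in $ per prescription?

Incidence ratio: consumers' share ≈ εs / (εs + |εd|) = 2.7 / (2.7 + 2.3) = 0.54.
So consumers bear ≈ 0.54 × $8 = $4.32; suppliers bear $3.68.

Consumers bear ≈ $4.32 per prescription.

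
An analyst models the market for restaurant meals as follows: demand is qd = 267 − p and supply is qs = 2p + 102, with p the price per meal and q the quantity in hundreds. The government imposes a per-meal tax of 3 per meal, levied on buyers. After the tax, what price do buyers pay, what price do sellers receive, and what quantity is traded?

Without the tax, 267 − p = 2p + 102 gives 3p = 165, so p* = 55 and q* = 212.
With the tax collected from buyers, demand (in seller-price terms) shifts: qd = 267 − (p + 3).
Solving gives q = 210 with buyers paying 57 and sellers receiving 54 (the 3 wedge).
The less price-elastic side of the market bears the larger share of a per-unit tax.

Buyers pay 57; sellers receive 54; quantity = 210.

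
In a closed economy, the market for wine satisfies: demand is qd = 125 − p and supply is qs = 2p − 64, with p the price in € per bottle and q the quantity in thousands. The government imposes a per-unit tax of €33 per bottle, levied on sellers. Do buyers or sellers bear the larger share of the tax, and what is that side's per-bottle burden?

Before the tax: set 125 − p = 2p − 64 → p* = €63, q* = 62.
With the tax collected from sellers, supply shifts: qs = 2(p − 33) − 64.
New equilibrium: buyers pay €85, sellers receive €52, q = 40. (Wedge: pb − ps = 33.)
Per-bottle burden: buyers €22, sellers €11.
Buyers take the larger share because demand is less price-elastic here (demand slope 1 vs supply slope 2).
The less price-elastic side of the market bears the larger share of a per-unit tax.

Buyers bear the larger share: €22 per bottle.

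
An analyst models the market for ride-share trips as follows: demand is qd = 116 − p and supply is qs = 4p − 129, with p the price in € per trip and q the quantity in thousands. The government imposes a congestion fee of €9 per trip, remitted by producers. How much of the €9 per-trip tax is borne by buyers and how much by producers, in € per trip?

Buyers bear €7.2 per trip; producers bear €1.8 per trip.

Before the tax: set 116 − p = 4p − 129 → p* = €49, q* = 67.
With the tax collected from producers, supply shifts: qs = 4(p − 9) − 129.
New equilibrium: buyers pay €56.2, producers receive €47.2, q = 59.8. (Wedge: pb − ps = 9.)
Burden on buyers: €7.2; on producers: €1.8. (They sum to €9.)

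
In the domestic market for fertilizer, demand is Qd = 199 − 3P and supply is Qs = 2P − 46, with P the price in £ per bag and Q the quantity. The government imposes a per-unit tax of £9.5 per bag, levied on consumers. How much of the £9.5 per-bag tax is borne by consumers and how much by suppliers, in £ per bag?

Before the tax: set 199 − 3P = 2P − 46 → P* = £49, Q* = 52.
With the tax collected from consumers, demand (in seller-price terms) shifts: Qd = 199 − 3(P + 9.5).
Solving gives Q = 40.6 with consumers paying £52.8 and suppliers receiving £43.3 (the £9.5 wedge).
Burden on consumers: £3.8; on suppliers: £5.7. (They sum to £9.5.)

Consumers bear £3.8 per bag; suppliers bear £5.7 per bag.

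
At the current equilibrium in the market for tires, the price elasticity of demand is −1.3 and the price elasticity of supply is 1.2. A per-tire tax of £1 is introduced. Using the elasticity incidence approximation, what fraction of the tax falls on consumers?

Consumers' share ≈ 0.48.

Incidence ratio: consumers' share ≈ εs / (εs + |εd|) = 1.2 / (1.2 + 1.3) = 0.48.
Supply is the less elastic side, so consumers bear the smaller share.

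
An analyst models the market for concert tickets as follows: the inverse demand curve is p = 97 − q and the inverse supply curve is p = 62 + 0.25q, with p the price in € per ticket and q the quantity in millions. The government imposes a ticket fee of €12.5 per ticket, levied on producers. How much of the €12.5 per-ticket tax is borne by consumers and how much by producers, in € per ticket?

Inverting to q(p) form: qd = 97 − p; qs = 4p − 248.
Without the tax, 97 − p = 4p − 248 gives 5p = 345, so p* = €69 and q* = 28.
With the tax collected from producers, supply shifts: qs = 4(p − 12.5) − 248.
New equilibrium: consumers pay €79, producers receive €66.5, q = 18. (Wedge: pb − ps = 12.5.)
Burden on consumers: €10; on producers: €2.5. (They sum to €12.5.)
The less price-elastic side of the market bears the larger share of a per-unit tax.

Consumers bear €10 per ticket; producers bear €2.5 per ticket.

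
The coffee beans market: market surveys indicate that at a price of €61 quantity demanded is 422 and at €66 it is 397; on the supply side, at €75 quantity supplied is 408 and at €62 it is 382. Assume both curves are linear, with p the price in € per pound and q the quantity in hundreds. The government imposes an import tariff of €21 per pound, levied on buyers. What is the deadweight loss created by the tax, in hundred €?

Demand slope: (397 − 422)/(66 − 61) = -5, so qd = 727 − 5p.
Supply slope: (382 − 408)/(62 − 75) = 2, so qs = 2p + 258.
Without the tax, 727 − 5p = 2p + 258 gives 7p = 469, so p* = €67 and q* = 392.
With the tax collected from buyers, demand (in seller-price terms) shifts: qd = 727 − 5(p + 21).
Solving gives q = 362 with buyers paying €73 and producers receiving €52 (the €21 wedge).
Quantity falls by |ΔQ| = |392 − 362| = 30.
DWL = ½ · t · |ΔQ| = ½ · 21 · 30 = €315.

Deadweight loss = €315 hundred.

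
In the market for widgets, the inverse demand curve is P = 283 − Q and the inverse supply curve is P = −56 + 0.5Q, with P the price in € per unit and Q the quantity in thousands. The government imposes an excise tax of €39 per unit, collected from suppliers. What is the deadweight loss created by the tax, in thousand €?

Rewrite in direct form: Qd = 283 − P and Qs = 2P + 112.
Before the tax: set 283 − P = 2P + 112 → P* = €57, Q* = 226.
With the tax collected from suppliers, supply shifts: Qs = 2(P − 39) + 112.
Solving gives Q = 200 with consumers paying €83 and suppliers receiving €44 (the €39 wedge).
Quantity falls by |ΔQ| = |226 − 200| = 26.
DWL = ½ · t · |ΔQ| = ½ · 39 · 26 = €507.

Deadweight loss = €507 thousand.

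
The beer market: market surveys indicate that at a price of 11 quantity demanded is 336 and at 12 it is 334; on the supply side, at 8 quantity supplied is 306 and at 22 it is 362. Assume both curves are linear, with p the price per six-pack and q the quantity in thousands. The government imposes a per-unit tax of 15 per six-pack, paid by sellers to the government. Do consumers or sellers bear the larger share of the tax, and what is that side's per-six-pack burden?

Consumers bear the larger share: 10 per six-pack.

Demand slope: (334 − 336)/(12 − 11) = -2, so qd = 358 − 2p.
Supply slope: (362 − 306)/(22 − 8) = 4, so qs = 4p + 274.
Without the tax, 358 − 2p = 4p + 274 gives 6p = 84, so p* = 14 and q* = 330.
With the tax collected from sellers, supply shifts: qs = 4(p − 15) + 274.
Solving gives q = 310 with consumers paying 24 and sellers receiving 9 (the 15 wedge).
Per-six-pack burden: consumers 10, sellers 5.
Consumers take the larger share because demand is less price-elastic here (demand slope 2 vs supply slope 4).
The less price-elastic side of the market bears the larger share of a per-unit tax.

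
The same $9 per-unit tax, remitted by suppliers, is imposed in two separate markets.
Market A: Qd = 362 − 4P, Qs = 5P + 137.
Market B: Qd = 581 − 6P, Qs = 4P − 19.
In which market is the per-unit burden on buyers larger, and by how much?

Market A: pre-tax P* = $25, Q* = 262; post-tax Q = 242; per-unit burden on buyers = $5.
Market B: pre-tax P* = $60, Q* = 221; post-tax Q = 199.4; per-unit burden on buyers = $3.6.
Difference: $5 vs $3.6 → market A is larger by $1.4.

Market A, by $1.4.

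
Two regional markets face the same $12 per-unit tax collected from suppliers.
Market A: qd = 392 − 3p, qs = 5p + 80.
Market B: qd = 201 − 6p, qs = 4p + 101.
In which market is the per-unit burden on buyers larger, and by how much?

Market A: pre-tax p* = $39, q* = 275; post-tax q = 252.5; per-unit burden on buyers = $7.5.
Market B: pre-tax p* = $10, q* = 141; post-tax q = 112.2; per-unit burden on buyers = $4.8.
Difference: $7.5 vs $4.8 → market A is larger by $2.7.

Market A, by $2.7.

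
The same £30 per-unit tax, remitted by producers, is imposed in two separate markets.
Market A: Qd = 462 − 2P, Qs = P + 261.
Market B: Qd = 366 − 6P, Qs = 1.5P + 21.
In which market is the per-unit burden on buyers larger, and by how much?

Market A, by £4.

Market A: pre-tax P* = £67, Q* = 328; post-tax Q = 308; per-unit burden on buyers = £10.
Market B: pre-tax P* = £46, Q* = 90; post-tax Q = 54; per-unit burden on buyers = £6.
Difference: £10 vs £6 → market A is larger by £4.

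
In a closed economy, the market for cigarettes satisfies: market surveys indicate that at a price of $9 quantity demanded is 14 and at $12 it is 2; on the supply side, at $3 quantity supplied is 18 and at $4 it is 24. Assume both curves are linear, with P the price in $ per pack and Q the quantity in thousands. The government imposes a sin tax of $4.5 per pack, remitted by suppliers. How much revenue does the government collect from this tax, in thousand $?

Demand slope: (2 − 14)/(12 − 9) = -4, so Qd = 50 − 4P.
Supply slope: (24 − 18)/(4 − 3) = 6, so Qs = 6P.
Without the tax, 50 − 4P = 6P gives 10P = 50, so P* = $5 and Q* = 30.
With the tax collected from suppliers, supply shifts: Qs = 6(P − 4.5).
New equilibrium: consumers pay $7.7, suppliers receive $3.2, Q = 19.2. (Wedge: Pb − Ps = 4.5.)
Revenue = t · Q = 4.5 · 19.2 = $86.4.

Tax revenue = $86.4 thousand.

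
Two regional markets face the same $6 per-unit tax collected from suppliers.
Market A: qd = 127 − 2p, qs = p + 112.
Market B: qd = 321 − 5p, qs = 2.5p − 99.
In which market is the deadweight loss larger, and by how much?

Market B, by $18.

Market A: pre-tax p* = $5, q* = 117; post-tax q = 113; deadweight loss = $12.
Market B: pre-tax p* = $56, q* = 41; post-tax q = 31; deadweight loss = $30.
Difference: $12 vs $30 → market B is larger by $18.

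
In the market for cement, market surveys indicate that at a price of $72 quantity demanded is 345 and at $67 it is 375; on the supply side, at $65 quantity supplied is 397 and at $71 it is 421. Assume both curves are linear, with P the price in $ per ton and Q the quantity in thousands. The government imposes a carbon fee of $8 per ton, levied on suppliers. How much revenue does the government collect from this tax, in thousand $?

Demand slope: (375 − 345)/(67 − 72) = -6, so Qd = 777 − 6P.
Supply slope: (421 − 397)/(71 − 65) = 4, so Qs = 4P + 137.
Before the tax: set 777 − 6P = 4P + 137 → P* = $64, Q* = 393.
With the tax collected from suppliers, supply shifts: Qs = 4(P − 8) + 137.
Solving gives Q = 373.8 with consumers paying $67.2 and suppliers receiving $59.2 (the $8 wedge).
Revenue = t · Q = 8 · 373.8 = $2990.4.

Tax revenue = $2990.4 thousand.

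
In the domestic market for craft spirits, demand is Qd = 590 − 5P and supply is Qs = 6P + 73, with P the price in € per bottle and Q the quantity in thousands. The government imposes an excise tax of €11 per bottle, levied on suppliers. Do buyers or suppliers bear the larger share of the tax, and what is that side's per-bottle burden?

Without the tax, 590 − 5P = 6P + 73 gives 11P = 517, so P* = €47 and Q* = 355.
With the tax collected from suppliers, supply shifts: Qs = 6(P − 11) + 73.
Solving gives Q = 325 with buyers paying €53 and suppliers receiving €42 (the €11 wedge).
Per-bottle burden: buyers €6, suppliers €5.
Buyers take the larger share because demand is less price-elastic here (demand slope 5 vs supply slope 6).
The less price-elastic side of the market bears the larger share of a per-unit tax.

Buyers bear the larger share: €6 per bottle.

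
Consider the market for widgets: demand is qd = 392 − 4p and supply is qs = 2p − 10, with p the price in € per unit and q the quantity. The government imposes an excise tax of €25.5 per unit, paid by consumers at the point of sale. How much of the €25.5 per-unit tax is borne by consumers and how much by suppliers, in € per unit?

Before the tax: set 392 − 4p = 2p − 10 → p* = €67, q* = 124.
With the tax collected from consumers, demand (in seller-price terms) shifts: qd = 392 − 4(p + 25.5).
New equilibrium: consumers pay €75.5, suppliers receive €50, q = 90. (Wedge: pb − ps = 25.5.)
Burden on consumers: €8.5; on suppliers: €17. (They sum to €25.5.)

Consumers bear €8.5 per unit; suppliers bear €17 per unit.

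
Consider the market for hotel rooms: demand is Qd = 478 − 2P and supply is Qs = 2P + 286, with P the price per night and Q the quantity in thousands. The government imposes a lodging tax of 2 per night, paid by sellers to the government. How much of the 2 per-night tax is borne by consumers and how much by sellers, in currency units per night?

Consumers bear 1 per night; sellers bear 1 per night.

Without the tax, 478 − 2P = 2P + 286 gives 4P = 192, so P* = 48 and Q* = 382.
With the tax collected from sellers, supply shifts: Qs = 2(P − 2) + 286.
New equilibrium: consumers pay 49, sellers receive 47, Q = 380. (Wedge: Pb − Ps = 2.)
Burden on consumers: 1; on sellers: 1. (They sum to 2.)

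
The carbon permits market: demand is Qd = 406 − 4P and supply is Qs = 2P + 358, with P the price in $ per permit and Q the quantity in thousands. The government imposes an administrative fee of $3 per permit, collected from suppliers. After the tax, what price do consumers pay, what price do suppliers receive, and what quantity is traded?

Without the tax, 406 − 4P = 2P + 358 gives 6P = 48, so P* = $8 and Q* = 374.
With the tax collected from suppliers, supply shifts: Qs = 2(P − 3) + 358.
Solving gives Q = 370 with consumers paying $9 and suppliers receiving $6 (the $3 wedge).
The less price-elastic side of the market bears the larger share of a per-unit tax.

Consumers pay $9; suppliers receive $6; quantity = 370.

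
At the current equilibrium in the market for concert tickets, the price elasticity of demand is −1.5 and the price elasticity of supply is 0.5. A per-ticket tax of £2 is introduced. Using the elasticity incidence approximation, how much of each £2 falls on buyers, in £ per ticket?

Buyers bear ≈ £0.5 per ticket.

Incidence ratio: buyers' share ≈ εs / (εs + |εd|) = 0.5 / (0.5 + 1.5) = 0.25.
So buyers bear ≈ 0.25 × £2 = £0.5; sellers bear £1.5.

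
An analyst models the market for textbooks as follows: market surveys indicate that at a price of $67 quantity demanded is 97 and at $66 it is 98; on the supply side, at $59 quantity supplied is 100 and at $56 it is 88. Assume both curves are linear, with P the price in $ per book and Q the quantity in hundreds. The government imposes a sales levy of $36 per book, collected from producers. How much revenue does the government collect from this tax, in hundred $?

Tax revenue = $2707.2 hundred.

Demand slope: (98 − 97)/(66 − 67) = -1, so Qd = 164 − P.
Supply slope: (88 − 100)/(56 − 59) = 4, so Qs = 4P − 136.
Without the tax, 164 − P = 4P − 136 gives 5P = 300, so P* = $60 and Q* = 104.
With the tax collected from producers, supply shifts: Qs = 4(P − 36) − 136.
New equilibrium: consumers pay $88.8, producers receive $52.8, Q = 75.2. (Wedge: Pb − Ps = 36.)
Revenue = t · Q = 36 · 75.2 = $2707.2.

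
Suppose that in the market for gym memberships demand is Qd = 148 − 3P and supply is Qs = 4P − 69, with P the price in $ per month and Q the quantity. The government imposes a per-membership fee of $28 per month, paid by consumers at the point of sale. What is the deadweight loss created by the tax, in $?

Before the tax: set 148 − 3P = 4P − 69 → P* = $31, Q* = 55.
With the tax collected from consumers, demand (in seller-price terms) shifts: Qd = 148 − 3(P + 28).
New equilibrium: consumers pay $47, suppliers receive $19, Q = 7. (Wedge: Pb − Ps = 28.)
Quantity falls by |ΔQ| = |55 − 7| = 48.
DWL = ½ · t · |ΔQ| = ½ · 28 · 48 = $672.

Deadweight loss = $672.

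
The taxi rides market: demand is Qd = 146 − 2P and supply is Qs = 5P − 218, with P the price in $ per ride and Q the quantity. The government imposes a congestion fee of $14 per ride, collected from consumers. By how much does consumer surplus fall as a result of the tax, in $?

Before the tax: set 146 − 2P = 5P − 218 → P* = $52, Q* = 42.
With the tax collected from consumers, demand (in seller-price terms) shifts: Qd = 146 − 2(P + 14).
New equilibrium: consumers pay $62, sellers receive $48, Q = 22. (Wedge: Pb − Ps = 14.)
ΔCS is the trapezoid between Q = 22 and Q = 42 of height $10: ½ · (42 + 22) · 10 = $320.

Consumer surplus falls by $320.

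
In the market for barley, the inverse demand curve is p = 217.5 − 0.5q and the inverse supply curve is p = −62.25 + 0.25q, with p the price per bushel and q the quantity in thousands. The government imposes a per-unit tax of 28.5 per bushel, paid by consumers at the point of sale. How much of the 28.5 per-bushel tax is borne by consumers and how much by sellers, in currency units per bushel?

Rewrite in direct form: qd = 435 − 2p and qs = 4p + 249.
Without the tax, 435 − 2p = 4p + 249 gives 6p = 186, so p* = 31 and q* = 373.
With the tax collected from consumers, demand (in seller-price terms) shifts: qd = 435 − 2(p + 28.5).
New equilibrium: consumers pay 50, sellers receive 21.5, q = 335. (Wedge: pb − ps = 28.5.)
Burden on consumers: 19; on sellers: 9.5. (They sum to 28.5.)
The less price-elastic side of the market bears the larger share of a per-unit tax.

Consumers bear 19 per bushel; sellers bear 9.5 per bushel.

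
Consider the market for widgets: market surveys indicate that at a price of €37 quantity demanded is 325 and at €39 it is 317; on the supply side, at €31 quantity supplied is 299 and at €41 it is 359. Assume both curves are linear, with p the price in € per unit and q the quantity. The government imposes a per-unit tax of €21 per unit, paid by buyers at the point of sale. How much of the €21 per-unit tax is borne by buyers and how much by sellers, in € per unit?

Demand slope: (317 − 325)/(39 − 37) = -4, so qd = 473 − 4p.
Supply slope: (359 − 299)/(41 − 31) = 6, so qs = 6p + 113.
Before the tax: set 473 − 4p = 6p + 113 → p* = €36, q* = 329.
With the tax collected from buyers, demand (in seller-price terms) shifts: qd = 473 − 4(p + 21).
New equilibrium: buyers pay €48.6, sellers receive €27.6, q = 278.6. (Wedge: pb − ps = 21.)
Burden on buyers: €12.6; on sellers: €8.4. (They sum to €21.)
The less price-elastic side of the market bears the larger share of a per-unit tax.

Buyers bear €12.6 per unit; sellers bear €8.4 per unit.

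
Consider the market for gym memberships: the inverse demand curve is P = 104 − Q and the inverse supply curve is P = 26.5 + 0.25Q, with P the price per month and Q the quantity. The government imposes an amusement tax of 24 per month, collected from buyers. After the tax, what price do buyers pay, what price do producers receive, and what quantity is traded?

Buyers pay 61.2; producers receive 37.2; quantity = 42.8.

Inverting to Q(P) form: Qd = 104 − P; Qs = 4P − 106.
Before the tax: set 104 − P = 4P − 106 → P* = 42, Q* = 62.
With the tax collected from buyers, demand (in seller-price terms) shifts: Qd = 104 − (P + 24).
Solving gives Q = 42.8 with buyers paying 61.2 and producers receiving 37.2 (the 24 wedge).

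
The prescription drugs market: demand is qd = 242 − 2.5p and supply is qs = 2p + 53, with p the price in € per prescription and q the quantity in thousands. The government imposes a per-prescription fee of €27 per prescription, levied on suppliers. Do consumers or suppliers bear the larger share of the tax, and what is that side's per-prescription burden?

Suppliers bear the larger share: €15 per prescription.

Before the tax: set 242 − 2.5p = 2p + 53 → p* = €42, q* = 137.
With the tax collected from suppliers, supply shifts: qs = 2(p − 27) + 53.
Solving gives q = 107 with consumers paying €54 and suppliers receiving €27 (the €27 wedge).
Per-prescription burden: consumers €12, suppliers €15.
Suppliers take the larger share because supply is less price-elastic here (demand slope 2.5 vs supply slope 2).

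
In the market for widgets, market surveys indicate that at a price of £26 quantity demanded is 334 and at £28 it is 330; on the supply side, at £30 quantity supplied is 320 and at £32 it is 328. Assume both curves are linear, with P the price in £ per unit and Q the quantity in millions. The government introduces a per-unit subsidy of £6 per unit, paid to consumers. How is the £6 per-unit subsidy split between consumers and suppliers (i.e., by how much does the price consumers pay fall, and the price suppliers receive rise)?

Consumers gain £4 per unit; suppliers gain £2 per unit.

Demand slope: (330 − 334)/(28 − 26) = -2, so Qd = 386 − 2P.
Supply slope: (328 − 320)/(32 − 30) = 4, so Qs = 4P + 200.
Before the subsidy: set 386 − 2P = 4P + 200 → P* = £31, Q* = 324.
With a per-unit subsidy paid to consumers, each effectively pays P − 6, so demand becomes Qd = 386 − 2(P − 6).
Solving gives Q = 332 with consumers paying £27 and suppliers receiving £33 (the £6 wedge).
Gain to consumers: £4; to suppliers: £2. (They sum to £6.)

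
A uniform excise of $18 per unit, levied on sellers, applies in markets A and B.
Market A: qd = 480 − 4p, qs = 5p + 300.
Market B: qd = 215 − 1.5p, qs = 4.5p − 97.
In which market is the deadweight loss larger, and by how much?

Market A, by $177.75.

Market A: pre-tax p* = $20, q* = 400; post-tax q = 360; deadweight loss = $360.
Market B: pre-tax p* = $52, q* = 137; post-tax q = 116.75; deadweight loss = $182.25.
Difference: $360 vs $182.25 → market A is larger by $177.75.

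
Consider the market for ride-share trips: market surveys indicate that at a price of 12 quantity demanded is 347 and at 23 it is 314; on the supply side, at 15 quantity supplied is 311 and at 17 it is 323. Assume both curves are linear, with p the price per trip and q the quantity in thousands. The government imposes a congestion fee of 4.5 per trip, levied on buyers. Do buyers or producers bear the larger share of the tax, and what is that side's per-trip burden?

Demand slope: (314 − 347)/(23 − 12) = -3, so qd = 383 − 3p.
Supply slope: (323 − 311)/(17 − 15) = 6, so qs = 6p + 221.
Without the tax, 383 − 3p = 6p + 221 gives 9p = 162, so p* = 18 and q* = 329.
With the tax collected from buyers, demand (in seller-price terms) shifts: qd = 383 − 3(p + 4.5).
New equilibrium: buyers pay 21, producers receive 16.5, q = 320. (Wedge: pb − ps = 4.5.)
Per-trip burden: buyers 3, producers 1.5.
Buyers take the larger share because demand is less price-elastic here (demand slope 3 vs supply slope 6).

Buyers bear the larger share: 3 per trip.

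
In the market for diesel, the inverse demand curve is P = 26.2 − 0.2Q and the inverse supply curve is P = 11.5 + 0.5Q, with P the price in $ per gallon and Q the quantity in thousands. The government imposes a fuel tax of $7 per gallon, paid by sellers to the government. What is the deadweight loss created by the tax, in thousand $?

Inverting to Q(P) form: Qd = 131 − 5P; Qs = 2P − 23.
Without the tax, 131 − 5P = 2P − 23 gives 7P = 154, so P* = $22 and Q* = 21.
With the tax collected from sellers, supply shifts: Qs = 2(P − 7) − 23.
New equilibrium: consumers pay $24, sellers receive $17, Q = 11. (Wedge: Pb − Ps = 7.)
Quantity falls by |ΔQ| = |21 − 11| = 10.
DWL = ½ · t · |ΔQ| = ½ · 7 · 10 = $35.

Deadweight loss = $35 thousand.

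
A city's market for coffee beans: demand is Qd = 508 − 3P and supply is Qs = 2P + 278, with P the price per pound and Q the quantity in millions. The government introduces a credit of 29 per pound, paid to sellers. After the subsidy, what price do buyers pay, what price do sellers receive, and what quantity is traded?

Before the subsidy: set 508 − 3P = 2P + 278 → P* = 46, Q* = 370.
With a per-unit subsidy paid to sellers, each receives P + 29 per unit sold, so supply becomes Qs = 2(P + 29) + 278.
New equilibrium: buyers pay 34.4, sellers receive 63.4, Q = 404.8. (Wedge: Pb − Ps = −29.)

Buyers pay 34.4; sellers receive 63.4; quantity = 404.8.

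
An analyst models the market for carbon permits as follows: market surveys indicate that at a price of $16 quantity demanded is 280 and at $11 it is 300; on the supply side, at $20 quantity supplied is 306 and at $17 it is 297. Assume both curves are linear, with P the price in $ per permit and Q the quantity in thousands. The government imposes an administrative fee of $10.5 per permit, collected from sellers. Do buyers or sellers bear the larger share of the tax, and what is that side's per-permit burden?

Demand slope: (300 − 280)/(11 − 16) = -4, so Qd = 344 − 4P.
Supply slope: (297 − 306)/(17 − 20) = 3, so Qs = 3P + 246.
Before the tax: set 344 − 4P = 3P + 246 → P* = $14, Q* = 288.
With the tax collected from sellers, supply shifts: Qs = 3(P − 10.5) + 246.
Solving gives Q = 270 with buyers paying $18.5 and sellers receiving $8 (the $10.5 wedge).
Per-permit burden: buyers $4.5, sellers $6.
Sellers take the larger share because supply is less price-elastic here (demand slope 4 vs supply slope 3).

Sellers bear the larger share: $6 per permit.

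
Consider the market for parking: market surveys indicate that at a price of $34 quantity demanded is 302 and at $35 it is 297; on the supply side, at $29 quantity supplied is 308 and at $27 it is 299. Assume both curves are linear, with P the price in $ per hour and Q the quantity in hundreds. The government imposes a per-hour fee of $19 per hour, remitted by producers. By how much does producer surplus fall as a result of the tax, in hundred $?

Demand slope: (297 − 302)/(35 − 34) = -5, so Qd = 472 − 5P.
Supply slope: (299 − 308)/(27 − 29) = 4.5, so Qs = 4.5P + 177.5.
Without the tax, 472 − 5P = 4.5P + 177.5 gives 9.5P = 294.5, so P* = $31 and Q* = 317.
With the tax collected from producers, supply shifts: Qs = 4.5(P − 19) + 177.5.
New equilibrium: buyers pay $40, producers receive $21, Q = 272. (Wedge: Pb − Ps = 19.)
ΔPS is the trapezoid between Q = 272 and Q = 317 of height $10: ½ · (317 + 272) · 10 = $2945.

Producer surplus falls by $2945 hundred.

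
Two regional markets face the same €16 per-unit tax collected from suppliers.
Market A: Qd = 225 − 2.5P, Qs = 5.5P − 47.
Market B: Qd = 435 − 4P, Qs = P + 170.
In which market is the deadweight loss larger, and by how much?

Market A, by €117.6.

Market A: pre-tax P* = €34, Q* = 140; post-tax Q = 112.5; deadweight loss = €220.
Market B: pre-tax P* = €53, Q* = 223; post-tax Q = 210.2; deadweight loss = €102.4.
Difference: €220 vs €102.4 → market A is larger by €117.6.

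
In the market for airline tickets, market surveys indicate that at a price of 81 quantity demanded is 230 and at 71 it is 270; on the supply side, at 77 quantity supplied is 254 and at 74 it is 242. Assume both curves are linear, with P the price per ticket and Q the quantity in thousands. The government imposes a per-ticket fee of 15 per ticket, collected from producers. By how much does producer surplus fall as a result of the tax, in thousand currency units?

Producer surplus falls by 1762.5 thousand.

Demand slope: (270 − 230)/(71 − 81) = -4, so Qd = 554 − 4P.
Supply slope: (242 − 254)/(74 − 77) = 4, so Qs = 4P − 54.
Without the tax, 554 − 4P = 4P − 54 gives 8P = 608, so P* = 76 and Q* = 250.
With the tax collected from producers, supply shifts: Qs = 4(P − 15) − 54.
New equilibrium: consumers pay 83.5, producers receive 68.5, Q = 220. (Wedge: Pb − Ps = 15.)
ΔPS is the trapezoid between Q = 220 and Q = 250 of height 7.5: ½ · (250 + 220) · 7.5 = 1762.5.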